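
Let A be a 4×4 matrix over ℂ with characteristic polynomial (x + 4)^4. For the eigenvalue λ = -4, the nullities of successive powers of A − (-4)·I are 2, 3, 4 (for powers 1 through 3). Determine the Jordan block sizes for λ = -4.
Block sizes for λ = -4: [3, 1]

From the dimensions of kernels of powers, the number of Jordan blocks of size at least j is d_j − d_{j−1} where d_j = dim ker(N^j) (with d_0 = 0). Computing the differences gives [2, 1, 1].
The number of blocks of size exactly k is (#blocks of size ≥ k) − (#blocks of size ≥ k + 1), so the partition is: 1 block(s) of size 1, 1 block(s) of size 3.
In nonincreasing order the block sizes are [3, 1].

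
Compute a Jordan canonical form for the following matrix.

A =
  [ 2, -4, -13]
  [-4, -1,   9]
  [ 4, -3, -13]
J_3(-4)

The characteristic polynomial is
  det(x·I − A) = x^3 + 12*x^2 + 48*x + 64 = (x + 4)^3

Eigenvalues and multiplicities (the geometric multiplicity of λ is n − rank(A − λI), which equals the number of Jordan blocks for λ):
  λ = -4: algebraic multiplicity = 3, geometric multiplicity = 1

Determining the block sizes for each eigenvalue:
  λ = -4: one block (gm = 1), so the single block has size am = 3 → block sizes [3]

Assembling the blocks gives a Jordan form
J =
  [-4,  1,  0]
  [ 0, -4,  1]
  [ 0,  0, -4]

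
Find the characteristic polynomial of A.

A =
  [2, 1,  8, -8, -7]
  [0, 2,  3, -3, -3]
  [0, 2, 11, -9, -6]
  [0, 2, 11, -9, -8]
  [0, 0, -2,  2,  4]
x^5 - 10*x^4 + 40*x^3 - 80*x^2 + 80*x - 32

Expanding det(x·I − A) (e.g. by cofactor expansion or by noting that A is similar to its Jordan form J, which has the same characteristic polynomial as A) gives
  χ_A(x) = x^5 - 10*x^4 + 40*x^3 - 80*x^2 + 80*x - 32
which factors as (x - 2)^5. The eigenvalues (with algebraic multiplicities) are λ = 2 with multiplicity 5.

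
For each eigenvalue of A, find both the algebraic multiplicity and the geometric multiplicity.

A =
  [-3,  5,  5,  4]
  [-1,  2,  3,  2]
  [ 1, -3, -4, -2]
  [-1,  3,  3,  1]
λ = -1: alg = 4, geom = 2

Step 1 — factor the characteristic polynomial to read off the algebraic multiplicities:
  χ_A(x) = (x + 1)^4

Step 2 — compute geometric multiplicities via the rank-nullity identity g(λ) = n − rank(A − λI):
  rank(A − (-1)·I) = 2, so dim ker(A − (-1)·I) = n − 2 = 2

Summary:
  λ = -1: algebraic multiplicity = 4, geometric multiplicity = 2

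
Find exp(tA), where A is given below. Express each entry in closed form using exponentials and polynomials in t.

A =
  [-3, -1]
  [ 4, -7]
e^{tA} =
  [2*t*exp(-5*t) + exp(-5*t), -t*exp(-5*t)]
  [4*t*exp(-5*t), -2*t*exp(-5*t) + exp(-5*t)]

Strategy: write A = P · J · P⁻¹ where J is a Jordan canonical form, so e^{tA} = P · e^{tJ} · P⁻¹, and e^{tJ} can be computed block-by-block.

A has Jordan form
J =
  [-5,  1]
  [ 0, -5]
(up to reordering of blocks).

Per-block formulas:
  For a 2×2 Jordan block J_2(-5): exp(t · J_2(-5)) = e^(-5t)·(I + t·N), where N is the 2×2 nilpotent shift.

After assembling e^{tJ} and conjugating by P, we get:

e^{tA} =
  [2*t*exp(-5*t) + exp(-5*t), -t*exp(-5*t)]
  [4*t*exp(-5*t), -2*t*exp(-5*t) + exp(-5*t)]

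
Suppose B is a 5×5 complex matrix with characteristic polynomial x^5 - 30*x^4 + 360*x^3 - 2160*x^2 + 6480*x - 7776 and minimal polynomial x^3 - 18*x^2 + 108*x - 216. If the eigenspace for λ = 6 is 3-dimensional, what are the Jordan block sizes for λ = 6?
Block sizes for λ = 6: [3, 1, 1]

Step 1 — from the characteristic polynomial, algebraic multiplicity of λ = 6 is 5. From dim ker(B − (6)·I) = 3, there are exactly 3 Jordan blocks for λ = 6.
Step 2 — from the minimal polynomial, the factor (x − 6)^3 tells us the largest block for λ = 6 has size 3.
Step 3 — with total size 5, 3 blocks, and largest block 3, the block sizes (in nonincreasing order) are [3, 1, 1].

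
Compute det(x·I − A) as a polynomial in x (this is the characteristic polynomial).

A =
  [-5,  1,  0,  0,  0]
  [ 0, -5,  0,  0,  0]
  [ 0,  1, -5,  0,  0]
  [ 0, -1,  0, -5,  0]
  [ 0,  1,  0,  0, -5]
x^5 + 25*x^4 + 250*x^3 + 1250*x^2 + 3125*x + 3125

Expanding det(x·I − A) (e.g. by cofactor expansion or by noting that A is similar to its Jordan form J, which has the same characteristic polynomial as A) gives
  χ_A(x) = x^5 + 25*x^4 + 250*x^3 + 1250*x^2 + 3125*x + 3125
which factors as (x + 5)^5. The eigenvalues (with algebraic multiplicities) are λ = -5 with multiplicity 5.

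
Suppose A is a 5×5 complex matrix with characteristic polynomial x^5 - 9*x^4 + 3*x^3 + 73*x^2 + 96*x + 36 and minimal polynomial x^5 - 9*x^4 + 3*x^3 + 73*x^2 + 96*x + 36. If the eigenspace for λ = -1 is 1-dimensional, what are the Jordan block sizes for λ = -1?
Block sizes for λ = -1: [3]

Step 1 — from the characteristic polynomial, algebraic multiplicity of λ = -1 is 3. From dim ker(A − (-1)·I) = 1, there are exactly 1 Jordan blocks for λ = -1.
Step 2 — from the minimal polynomial, the factor (x + 1)^3 tells us the largest block for λ = -1 has size 3.
Step 3 — with total size 3, 1 blocks, and largest block 3, the block sizes (in nonincreasing order) are [3].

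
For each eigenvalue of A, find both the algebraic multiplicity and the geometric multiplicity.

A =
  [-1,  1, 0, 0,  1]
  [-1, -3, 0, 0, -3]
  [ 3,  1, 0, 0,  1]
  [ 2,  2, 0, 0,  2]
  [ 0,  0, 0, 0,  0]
λ = -2: alg = 2, geom = 1; λ = 0: alg = 3, geom = 3

Step 1 — factor the characteristic polynomial to read off the algebraic multiplicities:
  χ_A(x) = x^3*(x + 2)^2

Step 2 — compute geometric multiplicities via the rank-nullity identity g(λ) = n − rank(A − λI):
  rank(A − (-2)·I) = 4, so dim ker(A − (-2)·I) = n − 4 = 1
  rank(A − (0)·I) = 2, so dim ker(A − (0)·I) = n − 2 = 3

Summary:
  λ = -2: algebraic multiplicity = 2, geometric multiplicity = 1
  λ = 0: algebraic multiplicity = 3, geometric multiplicity = 3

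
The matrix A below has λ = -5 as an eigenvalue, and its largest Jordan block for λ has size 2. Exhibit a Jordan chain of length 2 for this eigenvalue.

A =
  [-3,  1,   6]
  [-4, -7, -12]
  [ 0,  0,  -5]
A Jordan chain for λ = -5 of length 2:
v_1 = (2, -4, 0)ᵀ
v_2 = (1, 0, 0)ᵀ

Let N = A − (-5)·I. We want v_2 with N^2 v_2 = 0 but N^1 v_2 ≠ 0; then v_{j-1} := N · v_j for j = 2, …, 2.

Pick v_2 = (1, 0, 0)ᵀ.
Then v_1 = N · v_2 = (2, -4, 0)ᵀ.

Sanity check: (A − (-5)·I) v_1 = (0, 0, 0)ᵀ = 0. ✓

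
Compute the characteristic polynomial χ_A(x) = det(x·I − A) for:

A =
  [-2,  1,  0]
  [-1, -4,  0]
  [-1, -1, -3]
x^3 + 9*x^2 + 27*x + 27

Expanding det(x·I − A) (e.g. by cofactor expansion or by noting that A is similar to its Jordan form J, which has the same characteristic polynomial as A) gives
  χ_A(x) = x^3 + 9*x^2 + 27*x + 27
which factors as (x + 3)^3. The eigenvalues (with algebraic multiplicities) are λ = -3 with multiplicity 3.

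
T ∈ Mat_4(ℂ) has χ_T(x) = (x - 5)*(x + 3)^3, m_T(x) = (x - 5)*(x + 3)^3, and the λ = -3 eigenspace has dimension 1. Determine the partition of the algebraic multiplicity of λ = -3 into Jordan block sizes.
Block sizes for λ = -3: [3]

Step 1 — from the characteristic polynomial, algebraic multiplicity of λ = -3 is 3. From dim ker(T − (-3)·I) = 1, there are exactly 1 Jordan blocks for λ = -3.
Step 2 — from the minimal polynomial, the factor (x + 3)^3 tells us the largest block for λ = -3 has size 3.
Step 3 — with total size 3, 1 blocks, and largest block 3, the block sizes (in nonincreasing order) are [3].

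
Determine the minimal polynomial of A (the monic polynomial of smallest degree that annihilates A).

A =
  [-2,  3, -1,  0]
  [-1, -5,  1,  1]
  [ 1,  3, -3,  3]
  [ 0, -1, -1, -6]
x^2 + 8*x + 16

The characteristic polynomial is χ_A(x) = (x + 4)^4, so the eigenvalues are known. The minimal polynomial is
  m_A(x) = Π_λ (x − λ)^{k_λ}
where k_λ is the size of the *largest* Jordan block for λ (equivalently, the smallest k with (A − λI)^k v = 0 for every generalised eigenvector v of λ).

  λ = -4: largest Jordan block has size 2, contributing (x + 4)^2

So m_A(x) = (x + 4)^2 = x^2 + 8*x + 16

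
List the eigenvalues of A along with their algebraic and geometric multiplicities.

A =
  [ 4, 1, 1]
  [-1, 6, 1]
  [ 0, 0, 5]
λ = 5: alg = 3, geom = 2

Step 1 — factor the characteristic polynomial to read off the algebraic multiplicities:
  χ_A(x) = (x - 5)^3

Step 2 — compute geometric multiplicities via the rank-nullity identity g(λ) = n − rank(A − λI):
  rank(A − (5)·I) = 1, so dim ker(A − (5)·I) = n − 1 = 2

Summary:
  λ = 5: algebraic multiplicity = 3, geometric multiplicity = 2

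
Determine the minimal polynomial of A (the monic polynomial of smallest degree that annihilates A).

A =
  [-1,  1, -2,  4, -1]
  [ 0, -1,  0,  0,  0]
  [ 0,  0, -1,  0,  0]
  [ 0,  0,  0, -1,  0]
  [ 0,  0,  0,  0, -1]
x^2 + 2*x + 1

The characteristic polynomial is χ_A(x) = (x + 1)^5, so the eigenvalues are known. The minimal polynomial is
  m_A(x) = Π_λ (x − λ)^{k_λ}
where k_λ is the size of the *largest* Jordan block for λ (equivalently, the smallest k with (A − λI)^k v = 0 for every generalised eigenvector v of λ).

  λ = -1: largest Jordan block has size 2, contributing (x + 1)^2

So m_A(x) = (x + 1)^2 = x^2 + 2*x + 1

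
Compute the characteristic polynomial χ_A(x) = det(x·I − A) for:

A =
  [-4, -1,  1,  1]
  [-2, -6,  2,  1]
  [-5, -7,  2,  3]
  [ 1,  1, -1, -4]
x^4 + 12*x^3 + 54*x^2 + 108*x + 81

Expanding det(x·I − A) (e.g. by cofactor expansion or by noting that A is similar to its Jordan form J, which has the same characteristic polynomial as A) gives
  χ_A(x) = x^4 + 12*x^3 + 54*x^2 + 108*x + 81
which factors as (x + 3)^4. The eigenvalues (with algebraic multiplicities) are λ = -3 with multiplicity 4.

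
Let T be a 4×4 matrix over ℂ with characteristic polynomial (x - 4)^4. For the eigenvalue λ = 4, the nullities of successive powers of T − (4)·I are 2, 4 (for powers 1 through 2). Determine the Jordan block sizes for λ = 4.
Block sizes for λ = 4: [2, 2]

From the dimensions of kernels of powers, the number of Jordan blocks of size at least j is d_j − d_{j−1} where d_j = dim ker(N^j) (with d_0 = 0). Computing the differences gives [2, 2].
The number of blocks of size exactly k is (#blocks of size ≥ k) − (#blocks of size ≥ k + 1), so the partition is: 2 block(s) of size 2.
In nonincreasing order the block sizes are [2, 2].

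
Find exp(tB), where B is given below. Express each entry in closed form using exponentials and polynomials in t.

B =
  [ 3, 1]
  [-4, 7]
e^{tB} =
  [-2*t*exp(5*t) + exp(5*t), t*exp(5*t)]
  [-4*t*exp(5*t), 2*t*exp(5*t) + exp(5*t)]

Strategy: write B = P · J · P⁻¹ where J is a Jordan canonical form, so e^{tB} = P · e^{tJ} · P⁻¹, and e^{tJ} can be computed block-by-block.

B has Jordan form
J =
  [5, 1]
  [0, 5]
(up to reordering of blocks).

Per-block formulas:
  For a 2×2 Jordan block J_2(5): exp(t · J_2(5)) = e^(5t)·(I + t·N), where N is the 2×2 nilpotent shift.

After assembling e^{tJ} and conjugating by P, we get:

e^{tB} =
  [-2*t*exp(5*t) + exp(5*t), t*exp(5*t)]
  [-4*t*exp(5*t), 2*t*exp(5*t) + exp(5*t)]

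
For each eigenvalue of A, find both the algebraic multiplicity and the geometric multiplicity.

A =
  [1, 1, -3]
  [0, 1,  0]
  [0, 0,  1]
λ = 1: alg = 3, geom = 2

Step 1 — factor the characteristic polynomial to read off the algebraic multiplicities:
  χ_A(x) = (x - 1)^3

Step 2 — compute geometric multiplicities via the rank-nullity identity g(λ) = n − rank(A − λI):
  rank(A − (1)·I) = 1, so dim ker(A − (1)·I) = n − 1 = 2

Summary:
  λ = 1: algebraic multiplicity = 3, geometric multiplicity = 2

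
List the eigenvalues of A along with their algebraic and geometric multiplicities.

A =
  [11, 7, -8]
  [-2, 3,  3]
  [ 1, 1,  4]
λ = 6: alg = 3, geom = 1

Step 1 — factor the characteristic polynomial to read off the algebraic multiplicities:
  χ_A(x) = (x - 6)^3

Step 2 — compute geometric multiplicities via the rank-nullity identity g(λ) = n − rank(A − λI):
  rank(A − (6)·I) = 2, so dim ker(A − (6)·I) = n − 2 = 1

Summary:
  λ = 6: algebraic multiplicity = 3, geometric multiplicity = 1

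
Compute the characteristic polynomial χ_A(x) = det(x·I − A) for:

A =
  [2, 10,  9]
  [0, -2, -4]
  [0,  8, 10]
x^3 - 10*x^2 + 28*x - 24

Expanding det(x·I − A) (e.g. by cofactor expansion or by noting that A is similar to its Jordan form J, which has the same characteristic polynomial as A) gives
  χ_A(x) = x^3 - 10*x^2 + 28*x - 24
which factors as (x - 6)*(x - 2)^2. The eigenvalues (with algebraic multiplicities) are λ = 2 with multiplicity 2, λ = 6 with multiplicity 1.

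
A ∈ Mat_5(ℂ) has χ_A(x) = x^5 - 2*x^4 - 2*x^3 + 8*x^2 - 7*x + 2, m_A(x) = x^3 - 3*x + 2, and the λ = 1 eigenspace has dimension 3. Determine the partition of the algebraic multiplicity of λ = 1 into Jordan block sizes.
Block sizes for λ = 1: [2, 1, 1]

Step 1 — from the characteristic polynomial, algebraic multiplicity of λ = 1 is 4. From dim ker(A − (1)·I) = 3, there are exactly 3 Jordan blocks for λ = 1.
Step 2 — from the minimal polynomial, the factor (x − 1)^2 tells us the largest block for λ = 1 has size 2.
Step 3 — with total size 4, 3 blocks, and largest block 2, the block sizes (in nonincreasing order) are [2, 1, 1].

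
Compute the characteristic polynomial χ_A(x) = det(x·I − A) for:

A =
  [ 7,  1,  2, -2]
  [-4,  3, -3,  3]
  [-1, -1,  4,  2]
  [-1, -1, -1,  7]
x^4 - 21*x^3 + 165*x^2 - 575*x + 750

Expanding det(x·I − A) (e.g. by cofactor expansion or by noting that A is similar to its Jordan form J, which has the same characteristic polynomial as A) gives
  χ_A(x) = x^4 - 21*x^3 + 165*x^2 - 575*x + 750
which factors as (x - 6)*(x - 5)^3. The eigenvalues (with algebraic multiplicities) are λ = 5 with multiplicity 3, λ = 6 with multiplicity 1.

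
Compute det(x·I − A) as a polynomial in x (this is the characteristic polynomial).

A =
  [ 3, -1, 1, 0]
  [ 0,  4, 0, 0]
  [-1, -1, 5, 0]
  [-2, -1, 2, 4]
x^4 - 16*x^3 + 96*x^2 - 256*x + 256

Expanding det(x·I − A) (e.g. by cofactor expansion or by noting that A is similar to its Jordan form J, which has the same characteristic polynomial as A) gives
  χ_A(x) = x^4 - 16*x^3 + 96*x^2 - 256*x + 256
which factors as (x - 4)^4. The eigenvalues (with algebraic multiplicities) are λ = 4 with multiplicity 4.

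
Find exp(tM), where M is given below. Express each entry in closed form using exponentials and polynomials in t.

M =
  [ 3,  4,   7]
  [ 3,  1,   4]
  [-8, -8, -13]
e^{tM} =
  [-4*t^2*exp(-3*t) + 6*t*exp(-3*t) + exp(-3*t), -8*t^2*exp(-3*t) + 4*t*exp(-3*t), -6*t^2*exp(-3*t) + 7*t*exp(-3*t)]
  [-t^2*exp(-3*t) + 3*t*exp(-3*t), -2*t^2*exp(-3*t) + 4*t*exp(-3*t) + exp(-3*t), -3*t^2*exp(-3*t)/2 + 4*t*exp(-3*t)]
  [4*t^2*exp(-3*t) - 8*t*exp(-3*t), 8*t^2*exp(-3*t) - 8*t*exp(-3*t), 6*t^2*exp(-3*t) - 10*t*exp(-3*t) + exp(-3*t)]

Strategy: write M = P · J · P⁻¹ where J is a Jordan canonical form, so e^{tM} = P · e^{tJ} · P⁻¹, and e^{tJ} can be computed block-by-block.

M has Jordan form
J =
  [-3,  1,  0]
  [ 0, -3,  1]
  [ 0,  0, -3]
(up to reordering of blocks).

Per-block formulas:
  For a 3×3 Jordan block J_3(-3): exp(t · J_3(-3)) = e^(-3t)·(I + t·N + (t^2/2)·N^2), where N is the 3×3 nilpotent shift.

After assembling e^{tJ} and conjugating by P, we get:

e^{tM} =
  [-4*t^2*exp(-3*t) + 6*t*exp(-3*t) + exp(-3*t), -8*t^2*exp(-3*t) + 4*t*exp(-3*t), -6*t^2*exp(-3*t) + 7*t*exp(-3*t)]
  [-t^2*exp(-3*t) + 3*t*exp(-3*t), -2*t^2*exp(-3*t) + 4*t*exp(-3*t) + exp(-3*t), -3*t^2*exp(-3*t)/2 + 4*t*exp(-3*t)]
  [4*t^2*exp(-3*t) - 8*t*exp(-3*t), 8*t^2*exp(-3*t) - 8*t*exp(-3*t), 6*t^2*exp(-3*t) - 10*t*exp(-3*t) + exp(-3*t)]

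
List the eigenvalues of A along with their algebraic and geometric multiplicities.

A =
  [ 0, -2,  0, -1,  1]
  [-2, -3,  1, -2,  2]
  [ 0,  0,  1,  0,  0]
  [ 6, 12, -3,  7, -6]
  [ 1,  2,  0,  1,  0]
λ = 1: alg = 5, geom = 3

Step 1 — factor the characteristic polynomial to read off the algebraic multiplicities:
  χ_A(x) = (x - 1)^5

Step 2 — compute geometric multiplicities via the rank-nullity identity g(λ) = n − rank(A − λI):
  rank(A − (1)·I) = 2, so dim ker(A − (1)·I) = n − 2 = 3

Summary:
  λ = 1: algebraic multiplicity = 5, geometric multiplicity = 3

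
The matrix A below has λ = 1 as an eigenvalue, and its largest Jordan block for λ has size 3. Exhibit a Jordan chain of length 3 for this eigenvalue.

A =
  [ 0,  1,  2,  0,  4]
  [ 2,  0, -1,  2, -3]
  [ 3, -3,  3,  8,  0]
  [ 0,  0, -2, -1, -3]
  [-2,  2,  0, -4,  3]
A Jordan chain for λ = 1 of length 3:
v_1 = (1, -1, -3, 0, 2)ᵀ
v_2 = (-1, 2, 3, 0, -2)ᵀ
v_3 = (1, 0, 0, 0, 0)ᵀ

Let N = A − (1)·I. We want v_3 with N^3 v_3 = 0 but N^2 v_3 ≠ 0; then v_{j-1} := N · v_j for j = 3, …, 2.

Pick v_3 = (1, 0, 0, 0, 0)ᵀ.
Then v_2 = N · v_3 = (-1, 2, 3, 0, -2)ᵀ.
Then v_1 = N · v_2 = (1, -1, -3, 0, 2)ᵀ.

Sanity check: (A − (1)·I) v_1 = (0, 0, 0, 0, 0)ᵀ = 0. ✓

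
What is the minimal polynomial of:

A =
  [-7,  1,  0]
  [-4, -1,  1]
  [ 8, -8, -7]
x^3 + 15*x^2 + 75*x + 125

The characteristic polynomial is χ_A(x) = (x + 5)^3, so the eigenvalues are known. The minimal polynomial is
  m_A(x) = Π_λ (x − λ)^{k_λ}
where k_λ is the size of the *largest* Jordan block for λ (equivalently, the smallest k with (A − λI)^k v = 0 for every generalised eigenvector v of λ).

  λ = -5: largest Jordan block has size 3, contributing (x + 5)^3

So m_A(x) = (x + 5)^3 = x^3 + 15*x^2 + 75*x + 125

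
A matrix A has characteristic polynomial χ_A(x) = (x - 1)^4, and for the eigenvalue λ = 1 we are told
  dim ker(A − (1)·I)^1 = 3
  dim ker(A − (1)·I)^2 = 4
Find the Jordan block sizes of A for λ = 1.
Block sizes for λ = 1: [2, 1, 1]

From the dimensions of kernels of powers, the number of Jordan blocks of size at least j is d_j − d_{j−1} where d_j = dim ker(N^j) (with d_0 = 0). Computing the differences gives [3, 1].
The number of blocks of size exactly k is (#blocks of size ≥ k) − (#blocks of size ≥ k + 1), so the partition is: 2 block(s) of size 1, 1 block(s) of size 2.
In nonincreasing order the block sizes are [2, 1, 1].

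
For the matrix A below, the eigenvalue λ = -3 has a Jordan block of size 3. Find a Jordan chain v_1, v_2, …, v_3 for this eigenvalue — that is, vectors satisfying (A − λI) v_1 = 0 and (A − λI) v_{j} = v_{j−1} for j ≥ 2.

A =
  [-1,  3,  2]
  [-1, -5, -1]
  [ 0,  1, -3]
A Jordan chain for λ = -3 of length 3:
v_1 = (1, 0, -1)ᵀ
v_2 = (2, -1, 0)ᵀ
v_3 = (1, 0, 0)ᵀ

Let N = A − (-3)·I. We want v_3 with N^3 v_3 = 0 but N^2 v_3 ≠ 0; then v_{j-1} := N · v_j for j = 3, …, 2.

Pick v_3 = (1, 0, 0)ᵀ.
Then v_2 = N · v_3 = (2, -1, 0)ᵀ.
Then v_1 = N · v_2 = (1, 0, -1)ᵀ.

Sanity check: (A − (-3)·I) v_1 = (0, 0, 0)ᵀ = 0. ✓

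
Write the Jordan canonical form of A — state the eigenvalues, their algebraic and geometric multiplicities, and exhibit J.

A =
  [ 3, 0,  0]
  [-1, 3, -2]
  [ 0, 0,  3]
J_2(3) ⊕ J_1(3)

The characteristic polynomial is
  det(x·I − A) = x^3 - 9*x^2 + 27*x - 27 = (x - 3)^3

Eigenvalues and multiplicities (the geometric multiplicity of λ is n − rank(A − λI), which equals the number of Jordan blocks for λ):
  λ = 3: algebraic multiplicity = 3, geometric multiplicity = 2

Determining the block sizes for each eigenvalue:
  λ = 3: 2 blocks summing to 3 forces exactly one block of size 2 and the rest size 1 → block sizes [2, 1]

Assembling the blocks gives a Jordan form
J =
  [3, 1, 0]
  [0, 3, 0]
  [0, 0, 3]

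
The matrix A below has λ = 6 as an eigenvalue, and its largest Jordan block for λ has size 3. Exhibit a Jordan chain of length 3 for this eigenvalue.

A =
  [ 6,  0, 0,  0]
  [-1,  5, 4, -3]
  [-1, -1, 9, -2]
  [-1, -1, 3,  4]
A Jordan chain for λ = 6 of length 3:
v_1 = (0, -1, -1, -1)ᵀ
v_2 = (0, 4, 3, 3)ᵀ
v_3 = (0, 0, 1, 0)ᵀ

Let N = A − (6)·I. We want v_3 with N^3 v_3 = 0 but N^2 v_3 ≠ 0; then v_{j-1} := N · v_j for j = 3, …, 2.

Pick v_3 = (0, 0, 1, 0)ᵀ.
Then v_2 = N · v_3 = (0, 4, 3, 3)ᵀ.
Then v_1 = N · v_2 = (0, -1, -1, -1)ᵀ.

Sanity check: (A − (6)·I) v_1 = (0, 0, 0, 0)ᵀ = 0. ✓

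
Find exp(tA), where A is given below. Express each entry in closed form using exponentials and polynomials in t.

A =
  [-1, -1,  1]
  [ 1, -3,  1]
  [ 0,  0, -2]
e^{tA} =
  [t*exp(-2*t) + exp(-2*t), -t*exp(-2*t), t*exp(-2*t)]
  [t*exp(-2*t), -t*exp(-2*t) + exp(-2*t), t*exp(-2*t)]
  [0, 0, exp(-2*t)]

Strategy: write A = P · J · P⁻¹ where J is a Jordan canonical form, so e^{tA} = P · e^{tJ} · P⁻¹, and e^{tJ} can be computed block-by-block.

A has Jordan form
J =
  [-2,  1,  0]
  [ 0, -2,  0]
  [ 0,  0, -2]
(up to reordering of blocks).

Per-block formulas:
  For a 2×2 Jordan block J_2(-2): exp(t · J_2(-2)) = e^(-2t)·(I + t·N), where N is the 2×2 nilpotent shift.
  For a 1×1 block at λ = -2: exp(t · [-2]) = [e^(-2t)].

After assembling e^{tJ} and conjugating by P, we get:

e^{tA} =
  [t*exp(-2*t) + exp(-2*t), -t*exp(-2*t), t*exp(-2*t)]
  [t*exp(-2*t), -t*exp(-2*t) + exp(-2*t), t*exp(-2*t)]
  [0, 0, exp(-2*t)]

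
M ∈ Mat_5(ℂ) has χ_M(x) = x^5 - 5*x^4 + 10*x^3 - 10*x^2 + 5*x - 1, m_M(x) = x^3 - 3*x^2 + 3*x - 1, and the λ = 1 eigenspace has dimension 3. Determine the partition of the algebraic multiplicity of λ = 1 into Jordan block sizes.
Block sizes for λ = 1: [3, 1, 1]

Step 1 — from the characteristic polynomial, algebraic multiplicity of λ = 1 is 5. From dim ker(M − (1)·I) = 3, there are exactly 3 Jordan blocks for λ = 1.
Step 2 — from the minimal polynomial, the factor (x − 1)^3 tells us the largest block for λ = 1 has size 3.
Step 3 — with total size 5, 3 blocks, and largest block 3, the block sizes (in nonincreasing order) are [3, 1, 1].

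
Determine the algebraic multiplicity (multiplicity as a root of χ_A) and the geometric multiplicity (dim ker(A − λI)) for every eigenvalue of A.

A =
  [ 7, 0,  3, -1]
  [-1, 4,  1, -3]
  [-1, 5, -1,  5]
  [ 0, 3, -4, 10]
λ = 2: alg = 1, geom = 1; λ = 6: alg = 3, geom = 1

Step 1 — factor the characteristic polynomial to read off the algebraic multiplicities:
  χ_A(x) = (x - 6)^3*(x - 2)

Step 2 — compute geometric multiplicities via the rank-nullity identity g(λ) = n − rank(A − λI):
  rank(A − (2)·I) = 3, so dim ker(A − (2)·I) = n − 3 = 1
  rank(A − (6)·I) = 3, so dim ker(A − (6)·I) = n − 3 = 1

Summary:
  λ = 2: algebraic multiplicity = 1, geometric multiplicity = 1
  λ = 6: algebraic multiplicity = 3, geometric multiplicity = 1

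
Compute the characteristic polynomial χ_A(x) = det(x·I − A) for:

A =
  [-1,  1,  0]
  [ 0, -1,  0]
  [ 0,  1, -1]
x^3 + 3*x^2 + 3*x + 1

Expanding det(x·I − A) (e.g. by cofactor expansion or by noting that A is similar to its Jordan form J, which has the same characteristic polynomial as A) gives
  χ_A(x) = x^3 + 3*x^2 + 3*x + 1
which factors as (x + 1)^3. The eigenvalues (with algebraic multiplicities) are λ = -1 with multiplicity 3.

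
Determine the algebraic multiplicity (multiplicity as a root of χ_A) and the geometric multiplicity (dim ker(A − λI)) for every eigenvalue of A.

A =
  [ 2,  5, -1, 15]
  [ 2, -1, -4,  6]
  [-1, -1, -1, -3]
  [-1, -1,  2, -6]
λ = -3: alg = 2, geom = 2; λ = 0: alg = 2, geom = 1

Step 1 — factor the characteristic polynomial to read off the algebraic multiplicities:
  χ_A(x) = x^2*(x + 3)^2

Step 2 — compute geometric multiplicities via the rank-nullity identity g(λ) = n − rank(A − λI):
  rank(A − (-3)·I) = 2, so dim ker(A − (-3)·I) = n − 2 = 2
  rank(A − (0)·I) = 3, so dim ker(A − (0)·I) = n − 3 = 1

Summary:
  λ = -3: algebraic multiplicity = 2, geometric multiplicity = 2
  λ = 0: algebraic multiplicity = 2, geometric multiplicity = 1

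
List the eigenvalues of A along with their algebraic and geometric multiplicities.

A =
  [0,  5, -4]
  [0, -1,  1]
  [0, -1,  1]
λ = 0: alg = 3, geom = 1

Step 1 — factor the characteristic polynomial to read off the algebraic multiplicities:
  χ_A(x) = x^3

Step 2 — compute geometric multiplicities via the rank-nullity identity g(λ) = n − rank(A − λI):
  rank(A − (0)·I) = 2, so dim ker(A − (0)·I) = n − 2 = 1

Summary:
  λ = 0: algebraic multiplicity = 3, geometric multiplicity = 1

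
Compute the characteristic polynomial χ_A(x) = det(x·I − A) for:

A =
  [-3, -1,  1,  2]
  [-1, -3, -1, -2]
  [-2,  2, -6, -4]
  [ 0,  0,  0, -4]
x^4 + 16*x^3 + 96*x^2 + 256*x + 256

Expanding det(x·I − A) (e.g. by cofactor expansion or by noting that A is similar to its Jordan form J, which has the same characteristic polynomial as A) gives
  χ_A(x) = x^4 + 16*x^3 + 96*x^2 + 256*x + 256
which factors as (x + 4)^4. The eigenvalues (with algebraic multiplicities) are λ = -4 with multiplicity 4.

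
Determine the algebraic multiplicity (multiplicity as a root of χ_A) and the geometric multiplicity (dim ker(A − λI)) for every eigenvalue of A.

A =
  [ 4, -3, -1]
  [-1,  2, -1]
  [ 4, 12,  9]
λ = 5: alg = 3, geom = 2

Step 1 — factor the characteristic polynomial to read off the algebraic multiplicities:
  χ_A(x) = (x - 5)^3

Step 2 — compute geometric multiplicities via the rank-nullity identity g(λ) = n − rank(A − λI):
  rank(A − (5)·I) = 1, so dim ker(A − (5)·I) = n − 1 = 2

Summary:
  λ = 5: algebraic multiplicity = 3, geometric multiplicity = 2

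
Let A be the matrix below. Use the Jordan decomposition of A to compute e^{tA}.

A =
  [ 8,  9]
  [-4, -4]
e^{tA} =
  [6*t*exp(2*t) + exp(2*t), 9*t*exp(2*t)]
  [-4*t*exp(2*t), -6*t*exp(2*t) + exp(2*t)]

Strategy: write A = P · J · P⁻¹ where J is a Jordan canonical form, so e^{tA} = P · e^{tJ} · P⁻¹, and e^{tJ} can be computed block-by-block.

A has Jordan form
J =
  [2, 1]
  [0, 2]
(up to reordering of blocks).

Per-block formulas:
  For a 2×2 Jordan block J_2(2): exp(t · J_2(2)) = e^(2t)·(I + t·N), where N is the 2×2 nilpotent shift.

After assembling e^{tJ} and conjugating by P, we get:

e^{tA} =
  [6*t*exp(2*t) + exp(2*t), 9*t*exp(2*t)]
  [-4*t*exp(2*t), -6*t*exp(2*t) + exp(2*t)]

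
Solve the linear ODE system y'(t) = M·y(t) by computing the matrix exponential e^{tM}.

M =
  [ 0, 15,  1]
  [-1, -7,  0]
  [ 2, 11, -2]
e^{tM} =
  [-2*t^2*exp(-3*t) + 3*t*exp(-3*t) + exp(-3*t), -2*t^2*exp(-3*t) + 15*t*exp(-3*t), 2*t^2*exp(-3*t) + t*exp(-3*t)]
  [t^2*exp(-3*t)/2 - t*exp(-3*t), t^2*exp(-3*t)/2 - 4*t*exp(-3*t) + exp(-3*t), -t^2*exp(-3*t)/2]
  [-3*t^2*exp(-3*t)/2 + 2*t*exp(-3*t), -3*t^2*exp(-3*t)/2 + 11*t*exp(-3*t), 3*t^2*exp(-3*t)/2 + t*exp(-3*t) + exp(-3*t)]

Strategy: write M = P · J · P⁻¹ where J is a Jordan canonical form, so e^{tM} = P · e^{tJ} · P⁻¹, and e^{tJ} can be computed block-by-block.

M has Jordan form
J =
  [-3,  1,  0]
  [ 0, -3,  1]
  [ 0,  0, -3]
(up to reordering of blocks).

Per-block formulas:
  For a 3×3 Jordan block J_3(-3): exp(t · J_3(-3)) = e^(-3t)·(I + t·N + (t^2/2)·N^2), where N is the 3×3 nilpotent shift.

After assembling e^{tJ} and conjugating by P, we get:

e^{tM} =
  [-2*t^2*exp(-3*t) + 3*t*exp(-3*t) + exp(-3*t), -2*t^2*exp(-3*t) + 15*t*exp(-3*t), 2*t^2*exp(-3*t) + t*exp(-3*t)]
  [t^2*exp(-3*t)/2 - t*exp(-3*t), t^2*exp(-3*t)/2 - 4*t*exp(-3*t) + exp(-3*t), -t^2*exp(-3*t)/2]
  [-3*t^2*exp(-3*t)/2 + 2*t*exp(-3*t), -3*t^2*exp(-3*t)/2 + 11*t*exp(-3*t), 3*t^2*exp(-3*t)/2 + t*exp(-3*t) + exp(-3*t)]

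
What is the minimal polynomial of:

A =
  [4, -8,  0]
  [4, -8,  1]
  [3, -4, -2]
x^3 + 6*x^2 + 12*x + 8

The characteristic polynomial is χ_A(x) = (x + 2)^3, so the eigenvalues are known. The minimal polynomial is
  m_A(x) = Π_λ (x − λ)^{k_λ}
where k_λ is the size of the *largest* Jordan block for λ (equivalently, the smallest k with (A − λI)^k v = 0 for every generalised eigenvector v of λ).

  λ = -2: largest Jordan block has size 3, contributing (x + 2)^3

So m_A(x) = (x + 2)^3 = x^3 + 6*x^2 + 12*x + 8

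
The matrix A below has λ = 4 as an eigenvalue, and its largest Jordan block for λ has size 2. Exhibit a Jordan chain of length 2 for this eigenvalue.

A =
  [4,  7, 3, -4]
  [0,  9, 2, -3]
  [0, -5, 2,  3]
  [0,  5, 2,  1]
A Jordan chain for λ = 4 of length 2:
v_1 = (7, 5, -5, 5)ᵀ
v_2 = (0, 1, 0, 0)ᵀ

Let N = A − (4)·I. We want v_2 with N^2 v_2 = 0 but N^1 v_2 ≠ 0; then v_{j-1} := N · v_j for j = 2, …, 2.

Pick v_2 = (0, 1, 0, 0)ᵀ.
Then v_1 = N · v_2 = (7, 5, -5, 5)ᵀ.

Sanity check: (A − (4)·I) v_1 = (0, 0, 0, 0)ᵀ = 0. ✓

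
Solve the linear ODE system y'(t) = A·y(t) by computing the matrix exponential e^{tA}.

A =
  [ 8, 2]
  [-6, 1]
e^{tA} =
  [4*exp(5*t) - 3*exp(4*t), 2*exp(5*t) - 2*exp(4*t)]
  [-6*exp(5*t) + 6*exp(4*t), -3*exp(5*t) + 4*exp(4*t)]

Strategy: write A = P · J · P⁻¹ where J is a Jordan canonical form, so e^{tA} = P · e^{tJ} · P⁻¹, and e^{tJ} can be computed block-by-block.

A has Jordan form
J =
  [4, 0]
  [0, 5]
(up to reordering of blocks).

Per-block formulas:
  For a 1×1 block at λ = 4: exp(t · [4]) = [e^(4t)].
  For a 1×1 block at λ = 5: exp(t · [5]) = [e^(5t)].

After assembling e^{tJ} and conjugating by P, we get:

e^{tA} =
  [4*exp(5*t) - 3*exp(4*t), 2*exp(5*t) - 2*exp(4*t)]
  [-6*exp(5*t) + 6*exp(4*t), -3*exp(5*t) + 4*exp(4*t)]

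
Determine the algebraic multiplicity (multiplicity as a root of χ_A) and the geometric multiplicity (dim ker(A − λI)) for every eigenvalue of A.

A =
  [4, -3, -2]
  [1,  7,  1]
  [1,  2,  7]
λ = 6: alg = 3, geom = 1

Step 1 — factor the characteristic polynomial to read off the algebraic multiplicities:
  χ_A(x) = (x - 6)^3

Step 2 — compute geometric multiplicities via the rank-nullity identity g(λ) = n − rank(A − λI):
  rank(A − (6)·I) = 2, so dim ker(A − (6)·I) = n − 2 = 1

Summary:
  λ = 6: algebraic multiplicity = 3, geometric multiplicity = 1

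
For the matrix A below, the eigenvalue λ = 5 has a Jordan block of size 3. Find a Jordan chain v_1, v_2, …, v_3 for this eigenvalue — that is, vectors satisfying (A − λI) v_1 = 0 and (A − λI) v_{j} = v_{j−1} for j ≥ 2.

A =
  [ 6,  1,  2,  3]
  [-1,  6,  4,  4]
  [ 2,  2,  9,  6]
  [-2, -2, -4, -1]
A Jordan chain for λ = 5 of length 3:
v_1 = (-2, -2, -4, 4)ᵀ
v_2 = (1, -1, 2, -2)ᵀ
v_3 = (1, 0, 0, 0)ᵀ

Let N = A − (5)·I. We want v_3 with N^3 v_3 = 0 but N^2 v_3 ≠ 0; then v_{j-1} := N · v_j for j = 3, …, 2.

Pick v_3 = (1, 0, 0, 0)ᵀ.
Then v_2 = N · v_3 = (1, -1, 2, -2)ᵀ.
Then v_1 = N · v_2 = (-2, -2, -4, 4)ᵀ.

Sanity check: (A − (5)·I) v_1 = (0, 0, 0, 0)ᵀ = 0. ✓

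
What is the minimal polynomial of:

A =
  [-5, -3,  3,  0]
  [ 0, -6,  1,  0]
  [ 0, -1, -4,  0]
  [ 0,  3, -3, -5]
x^2 + 10*x + 25

The characteristic polynomial is χ_A(x) = (x + 5)^4, so the eigenvalues are known. The minimal polynomial is
  m_A(x) = Π_λ (x − λ)^{k_λ}
where k_λ is the size of the *largest* Jordan block for λ (equivalently, the smallest k with (A − λI)^k v = 0 for every generalised eigenvector v of λ).

  λ = -5: largest Jordan block has size 2, contributing (x + 5)^2

So m_A(x) = (x + 5)^2 = x^2 + 10*x + 25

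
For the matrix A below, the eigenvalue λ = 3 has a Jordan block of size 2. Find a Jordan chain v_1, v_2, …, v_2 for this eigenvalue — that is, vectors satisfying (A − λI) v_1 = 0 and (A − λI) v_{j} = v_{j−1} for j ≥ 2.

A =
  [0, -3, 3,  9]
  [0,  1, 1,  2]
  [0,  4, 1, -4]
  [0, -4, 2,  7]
A Jordan chain for λ = 3 of length 2:
v_1 = (-6, -2, 4, -4)ᵀ
v_2 = (1, 1, 0, 0)ᵀ

Let N = A − (3)·I. We want v_2 with N^2 v_2 = 0 but N^1 v_2 ≠ 0; then v_{j-1} := N · v_j for j = 2, …, 2.

Pick v_2 = (1, 1, 0, 0)ᵀ.
Then v_1 = N · v_2 = (-6, -2, 4, -4)ᵀ.

Sanity check: (A − (3)·I) v_1 = (0, 0, 0, 0)ᵀ = 0. ✓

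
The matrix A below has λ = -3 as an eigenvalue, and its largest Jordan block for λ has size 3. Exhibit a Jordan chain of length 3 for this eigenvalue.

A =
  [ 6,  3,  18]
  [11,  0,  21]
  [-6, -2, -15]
A Jordan chain for λ = -3 of length 3:
v_1 = (6, 6, -4)ᵀ
v_2 = (9, 11, -6)ᵀ
v_3 = (1, 0, 0)ᵀ

Let N = A − (-3)·I. We want v_3 with N^3 v_3 = 0 but N^2 v_3 ≠ 0; then v_{j-1} := N · v_j for j = 3, …, 2.

Pick v_3 = (1, 0, 0)ᵀ.
Then v_2 = N · v_3 = (9, 11, -6)ᵀ.
Then v_1 = N · v_2 = (6, 6, -4)ᵀ.

Sanity check: (A − (-3)·I) v_1 = (0, 0, 0)ᵀ = 0. ✓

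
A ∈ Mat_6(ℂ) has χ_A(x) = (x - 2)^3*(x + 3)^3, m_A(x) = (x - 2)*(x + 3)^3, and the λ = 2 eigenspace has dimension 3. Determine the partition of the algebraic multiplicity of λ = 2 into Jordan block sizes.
Block sizes for λ = 2: [1, 1, 1]

Step 1 — from the characteristic polynomial, algebraic multiplicity of λ = 2 is 3. From dim ker(A − (2)·I) = 3, there are exactly 3 Jordan blocks for λ = 2.
Step 2 — from the minimal polynomial, the factor (x − 2) tells us the largest block for λ = 2 has size 1.
Step 3 — with total size 3, 3 blocks, and largest block 1, the block sizes (in nonincreasing order) are [1, 1, 1].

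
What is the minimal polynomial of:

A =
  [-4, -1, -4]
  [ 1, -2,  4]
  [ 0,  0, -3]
x^2 + 6*x + 9

The characteristic polynomial is χ_A(x) = (x + 3)^3, so the eigenvalues are known. The minimal polynomial is
  m_A(x) = Π_λ (x − λ)^{k_λ}
where k_λ is the size of the *largest* Jordan block for λ (equivalently, the smallest k with (A − λI)^k v = 0 for every generalised eigenvector v of λ).

  λ = -3: largest Jordan block has size 2, contributing (x + 3)^2

So m_A(x) = (x + 3)^2 = x^2 + 6*x + 9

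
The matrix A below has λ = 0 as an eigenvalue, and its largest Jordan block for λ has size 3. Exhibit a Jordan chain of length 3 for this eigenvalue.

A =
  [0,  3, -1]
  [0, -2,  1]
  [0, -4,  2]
A Jordan chain for λ = 0 of length 3:
v_1 = (-2, 0, 0)ᵀ
v_2 = (3, -2, -4)ᵀ
v_3 = (0, 1, 0)ᵀ

Let N = A − (0)·I. We want v_3 with N^3 v_3 = 0 but N^2 v_3 ≠ 0; then v_{j-1} := N · v_j for j = 3, …, 2.

Pick v_3 = (0, 1, 0)ᵀ.
Then v_2 = N · v_3 = (3, -2, -4)ᵀ.
Then v_1 = N · v_2 = (-2, 0, 0)ᵀ.

Sanity check: (A − (0)·I) v_1 = (0, 0, 0)ᵀ = 0. ✓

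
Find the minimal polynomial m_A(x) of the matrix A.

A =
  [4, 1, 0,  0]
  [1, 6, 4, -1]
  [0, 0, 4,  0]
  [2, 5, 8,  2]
x^3 - 12*x^2 + 48*x - 64

The characteristic polynomial is χ_A(x) = (x - 4)^4, so the eigenvalues are known. The minimal polynomial is
  m_A(x) = Π_λ (x − λ)^{k_λ}
where k_λ is the size of the *largest* Jordan block for λ (equivalently, the smallest k with (A − λI)^k v = 0 for every generalised eigenvector v of λ).

  λ = 4: largest Jordan block has size 3, contributing (x − 4)^3

So m_A(x) = (x - 4)^3 = x^3 - 12*x^2 + 48*x - 64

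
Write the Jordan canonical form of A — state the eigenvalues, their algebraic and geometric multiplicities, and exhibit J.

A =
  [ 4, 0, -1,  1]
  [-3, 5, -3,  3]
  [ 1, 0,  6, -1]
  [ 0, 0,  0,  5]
J_2(5) ⊕ J_1(5) ⊕ J_1(5)

The characteristic polynomial is
  det(x·I − A) = x^4 - 20*x^3 + 150*x^2 - 500*x + 625 = (x - 5)^4

Eigenvalues and multiplicities (the geometric multiplicity of λ is n − rank(A − λI), which equals the number of Jordan blocks for λ):
  λ = 5: algebraic multiplicity = 4, geometric multiplicity = 3

Determining the block sizes for each eigenvalue:
  λ = 5: 3 blocks summing to 4 forces exactly one block of size 2 and the rest size 1 → block sizes [2, 1, 1]

Assembling the blocks gives a Jordan form
J =
  [5, 1, 0, 0]
  [0, 5, 0, 0]
  [0, 0, 5, 0]
  [0, 0, 0, 5]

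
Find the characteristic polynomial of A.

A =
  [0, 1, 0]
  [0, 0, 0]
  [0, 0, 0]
x^3

Expanding det(x·I − A) (e.g. by cofactor expansion or by noting that A is similar to its Jordan form J, which has the same characteristic polynomial as A) gives
  χ_A(x) = x^3
which factors as x^3. The eigenvalues (with algebraic multiplicities) are λ = 0 with multiplicity 3.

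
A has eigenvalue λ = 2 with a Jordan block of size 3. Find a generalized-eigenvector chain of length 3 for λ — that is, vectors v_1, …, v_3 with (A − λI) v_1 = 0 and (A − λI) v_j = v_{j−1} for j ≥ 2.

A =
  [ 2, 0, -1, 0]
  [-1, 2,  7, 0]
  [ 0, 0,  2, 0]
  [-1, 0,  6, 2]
A Jordan chain for λ = 2 of length 3:
v_1 = (0, 1, 0, 1)ᵀ
v_2 = (-1, 7, 0, 6)ᵀ
v_3 = (0, 0, 1, 0)ᵀ

Let N = A − (2)·I. We want v_3 with N^3 v_3 = 0 but N^2 v_3 ≠ 0; then v_{j-1} := N · v_j for j = 3, …, 2.

Pick v_3 = (0, 0, 1, 0)ᵀ.
Then v_2 = N · v_3 = (-1, 7, 0, 6)ᵀ.
Then v_1 = N · v_2 = (0, 1, 0, 1)ᵀ.

Sanity check: (A − (2)·I) v_1 = (0, 0, 0, 0)ᵀ = 0. ✓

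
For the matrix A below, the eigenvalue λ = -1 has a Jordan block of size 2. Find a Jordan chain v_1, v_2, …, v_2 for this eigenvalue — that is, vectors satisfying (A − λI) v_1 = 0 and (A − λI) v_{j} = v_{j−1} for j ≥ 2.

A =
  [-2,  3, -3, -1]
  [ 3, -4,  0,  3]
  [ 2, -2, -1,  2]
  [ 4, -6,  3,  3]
A Jordan chain for λ = -1 of length 2:
v_1 = (-1, 3, 2, 4)ᵀ
v_2 = (1, 0, 0, 0)ᵀ

Let N = A − (-1)·I. We want v_2 with N^2 v_2 = 0 but N^1 v_2 ≠ 0; then v_{j-1} := N · v_j for j = 2, …, 2.

Pick v_2 = (1, 0, 0, 0)ᵀ.
Then v_1 = N · v_2 = (-1, 3, 2, 4)ᵀ.

Sanity check: (A − (-1)·I) v_1 = (0, 0, 0, 0)ᵀ = 0. ✓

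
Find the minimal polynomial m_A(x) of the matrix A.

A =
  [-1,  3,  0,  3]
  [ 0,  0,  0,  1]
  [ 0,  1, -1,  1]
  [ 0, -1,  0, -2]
x^2 + 2*x + 1

The characteristic polynomial is χ_A(x) = (x + 1)^4, so the eigenvalues are known. The minimal polynomial is
  m_A(x) = Π_λ (x − λ)^{k_λ}
where k_λ is the size of the *largest* Jordan block for λ (equivalently, the smallest k with (A − λI)^k v = 0 for every generalised eigenvector v of λ).

  λ = -1: largest Jordan block has size 2, contributing (x + 1)^2

So m_A(x) = (x + 1)^2 = x^2 + 2*x + 1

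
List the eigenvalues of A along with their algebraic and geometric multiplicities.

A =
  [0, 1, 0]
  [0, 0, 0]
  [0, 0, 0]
λ = 0: alg = 3, geom = 2

Step 1 — factor the characteristic polynomial to read off the algebraic multiplicities:
  χ_A(x) = x^3

Step 2 — compute geometric multiplicities via the rank-nullity identity g(λ) = n − rank(A − λI):
  rank(A − (0)·I) = 1, so dim ker(A − (0)·I) = n − 1 = 2

Summary:
  λ = 0: algebraic multiplicity = 3, geometric multiplicity = 2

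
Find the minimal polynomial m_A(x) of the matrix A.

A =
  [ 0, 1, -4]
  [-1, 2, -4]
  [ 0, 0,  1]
x^2 - 2*x + 1

The characteristic polynomial is χ_A(x) = (x - 1)^3, so the eigenvalues are known. The minimal polynomial is
  m_A(x) = Π_λ (x − λ)^{k_λ}
where k_λ is the size of the *largest* Jordan block for λ (equivalently, the smallest k with (A − λI)^k v = 0 for every generalised eigenvector v of λ).

  λ = 1: largest Jordan block has size 2, contributing (x − 1)^2

So m_A(x) = (x - 1)^2 = x^2 - 2*x + 1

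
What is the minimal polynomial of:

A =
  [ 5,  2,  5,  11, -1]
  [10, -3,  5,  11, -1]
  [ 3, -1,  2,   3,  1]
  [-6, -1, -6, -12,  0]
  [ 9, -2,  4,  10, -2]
x^5 + 10*x^4 + 25*x^3

The characteristic polynomial is χ_A(x) = x^3*(x + 5)^2, so the eigenvalues are known. The minimal polynomial is
  m_A(x) = Π_λ (x − λ)^{k_λ}
where k_λ is the size of the *largest* Jordan block for λ (equivalently, the smallest k with (A − λI)^k v = 0 for every generalised eigenvector v of λ).

  λ = -5: largest Jordan block has size 2, contributing (x + 5)^2
  λ = 0: largest Jordan block has size 3, contributing (x − 0)^3

So m_A(x) = x^3*(x + 5)^2 = x^5 + 10*x^4 + 25*x^3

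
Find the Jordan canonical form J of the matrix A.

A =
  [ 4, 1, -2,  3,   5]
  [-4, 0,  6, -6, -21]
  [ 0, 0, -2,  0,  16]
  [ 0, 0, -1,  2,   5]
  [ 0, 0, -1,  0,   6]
J_3(2) ⊕ J_2(2)

The characteristic polynomial is
  det(x·I − A) = x^5 - 10*x^4 + 40*x^3 - 80*x^2 + 80*x - 32 = (x - 2)^5

Eigenvalues and multiplicities (the geometric multiplicity of λ is n − rank(A − λI), which equals the number of Jordan blocks for λ):
  λ = 2: algebraic multiplicity = 5, geometric multiplicity = 2

Determining the block sizes for each eigenvalue:
  λ = 2: with am = 5 and gm = 2, the partition is not yet determined (e.g. several partitions of 5 into 2 parts exist). Let N = A − (2)·I. Computing rank(N^1) = 3, rank(N^2) = 1, rank(N^3) = 0; the number of blocks of size ≥ j is rank(N^{j−1}) − rank(N^j), giving [2, 2, 1]. So we have 1 block(s) of size 3, 1 block(s) of size 2 → block sizes [3, 2]

Assembling the blocks gives a Jordan form
J =
  [2, 1, 0, 0, 0]
  [0, 2, 1, 0, 0]
  [0, 0, 2, 0, 0]
  [0, 0, 0, 2, 1]
  [0, 0, 0, 0, 2]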